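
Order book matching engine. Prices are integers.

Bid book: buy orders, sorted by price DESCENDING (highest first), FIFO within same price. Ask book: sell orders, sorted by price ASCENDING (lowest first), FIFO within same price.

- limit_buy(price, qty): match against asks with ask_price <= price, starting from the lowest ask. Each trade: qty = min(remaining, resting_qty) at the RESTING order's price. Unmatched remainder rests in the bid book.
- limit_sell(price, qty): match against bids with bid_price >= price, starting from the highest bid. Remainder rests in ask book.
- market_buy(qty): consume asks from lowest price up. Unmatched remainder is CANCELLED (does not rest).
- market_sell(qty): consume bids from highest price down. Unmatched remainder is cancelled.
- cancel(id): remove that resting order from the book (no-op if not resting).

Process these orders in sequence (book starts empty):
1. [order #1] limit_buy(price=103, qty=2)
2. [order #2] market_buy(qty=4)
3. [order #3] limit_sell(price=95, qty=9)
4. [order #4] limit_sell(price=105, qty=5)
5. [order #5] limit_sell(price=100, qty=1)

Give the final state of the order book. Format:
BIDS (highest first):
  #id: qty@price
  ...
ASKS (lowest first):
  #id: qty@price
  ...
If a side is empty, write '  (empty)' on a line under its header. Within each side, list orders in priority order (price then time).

Answer: BIDS (highest first):
  (empty)
ASKS (lowest first):
  #3: 7@95
  #5: 1@100
  #4: 5@105

Derivation:
After op 1 [order #1] limit_buy(price=103, qty=2): fills=none; bids=[#1:2@103] asks=[-]
After op 2 [order #2] market_buy(qty=4): fills=none; bids=[#1:2@103] asks=[-]
After op 3 [order #3] limit_sell(price=95, qty=9): fills=#1x#3:2@103; bids=[-] asks=[#3:7@95]
After op 4 [order #4] limit_sell(price=105, qty=5): fills=none; bids=[-] asks=[#3:7@95 #4:5@105]
After op 5 [order #5] limit_sell(price=100, qty=1): fills=none; bids=[-] asks=[#3:7@95 #5:1@100 #4:5@105]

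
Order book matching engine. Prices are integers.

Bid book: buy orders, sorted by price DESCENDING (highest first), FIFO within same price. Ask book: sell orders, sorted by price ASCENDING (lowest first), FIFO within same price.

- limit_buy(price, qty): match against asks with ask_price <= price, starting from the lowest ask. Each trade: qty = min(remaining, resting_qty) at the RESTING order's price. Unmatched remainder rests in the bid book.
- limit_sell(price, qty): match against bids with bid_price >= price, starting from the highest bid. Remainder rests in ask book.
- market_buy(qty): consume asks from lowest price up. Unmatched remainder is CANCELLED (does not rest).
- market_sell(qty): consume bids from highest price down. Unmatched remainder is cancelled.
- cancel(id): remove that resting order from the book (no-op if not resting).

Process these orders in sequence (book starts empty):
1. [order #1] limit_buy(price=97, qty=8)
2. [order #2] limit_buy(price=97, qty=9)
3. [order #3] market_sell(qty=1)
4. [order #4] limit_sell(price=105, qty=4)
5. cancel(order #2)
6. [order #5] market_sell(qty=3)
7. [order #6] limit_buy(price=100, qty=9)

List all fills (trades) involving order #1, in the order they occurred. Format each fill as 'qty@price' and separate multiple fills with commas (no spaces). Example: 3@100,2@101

Answer: 1@97,3@97

Derivation:
After op 1 [order #1] limit_buy(price=97, qty=8): fills=none; bids=[#1:8@97] asks=[-]
After op 2 [order #2] limit_buy(price=97, qty=9): fills=none; bids=[#1:8@97 #2:9@97] asks=[-]
After op 3 [order #3] market_sell(qty=1): fills=#1x#3:1@97; bids=[#1:7@97 #2:9@97] asks=[-]
After op 4 [order #4] limit_sell(price=105, qty=4): fills=none; bids=[#1:7@97 #2:9@97] asks=[#4:4@105]
After op 5 cancel(order #2): fills=none; bids=[#1:7@97] asks=[#4:4@105]
After op 6 [order #5] market_sell(qty=3): fills=#1x#5:3@97; bids=[#1:4@97] asks=[#4:4@105]
After op 7 [order #6] limit_buy(price=100, qty=9): fills=none; bids=[#6:9@100 #1:4@97] asks=[#4:4@105]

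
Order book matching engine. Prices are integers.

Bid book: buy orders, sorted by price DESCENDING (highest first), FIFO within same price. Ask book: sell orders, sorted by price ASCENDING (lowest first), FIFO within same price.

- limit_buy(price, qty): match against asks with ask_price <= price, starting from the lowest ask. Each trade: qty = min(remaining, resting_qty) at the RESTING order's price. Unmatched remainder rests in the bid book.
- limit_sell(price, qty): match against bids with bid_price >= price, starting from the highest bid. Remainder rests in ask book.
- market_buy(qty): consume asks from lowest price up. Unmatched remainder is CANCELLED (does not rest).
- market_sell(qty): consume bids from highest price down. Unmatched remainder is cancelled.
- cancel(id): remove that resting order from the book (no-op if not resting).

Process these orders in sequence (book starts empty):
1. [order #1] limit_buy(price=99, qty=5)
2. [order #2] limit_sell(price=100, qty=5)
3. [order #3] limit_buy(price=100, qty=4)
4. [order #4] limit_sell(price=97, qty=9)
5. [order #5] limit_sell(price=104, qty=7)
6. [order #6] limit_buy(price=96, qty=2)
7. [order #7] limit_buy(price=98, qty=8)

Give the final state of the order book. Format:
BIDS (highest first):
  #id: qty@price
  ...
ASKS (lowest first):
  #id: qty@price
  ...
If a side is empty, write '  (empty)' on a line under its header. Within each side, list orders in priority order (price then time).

Answer: BIDS (highest first):
  #7: 4@98
  #6: 2@96
ASKS (lowest first):
  #2: 1@100
  #5: 7@104

Derivation:
After op 1 [order #1] limit_buy(price=99, qty=5): fills=none; bids=[#1:5@99] asks=[-]
After op 2 [order #2] limit_sell(price=100, qty=5): fills=none; bids=[#1:5@99] asks=[#2:5@100]
After op 3 [order #3] limit_buy(price=100, qty=4): fills=#3x#2:4@100; bids=[#1:5@99] asks=[#2:1@100]
After op 4 [order #4] limit_sell(price=97, qty=9): fills=#1x#4:5@99; bids=[-] asks=[#4:4@97 #2:1@100]
After op 5 [order #5] limit_sell(price=104, qty=7): fills=none; bids=[-] asks=[#4:4@97 #2:1@100 #5:7@104]
After op 6 [order #6] limit_buy(price=96, qty=2): fills=none; bids=[#6:2@96] asks=[#4:4@97 #2:1@100 #5:7@104]
After op 7 [order #7] limit_buy(price=98, qty=8): fills=#7x#4:4@97; bids=[#7:4@98 #6:2@96] asks=[#2:1@100 #5:7@104]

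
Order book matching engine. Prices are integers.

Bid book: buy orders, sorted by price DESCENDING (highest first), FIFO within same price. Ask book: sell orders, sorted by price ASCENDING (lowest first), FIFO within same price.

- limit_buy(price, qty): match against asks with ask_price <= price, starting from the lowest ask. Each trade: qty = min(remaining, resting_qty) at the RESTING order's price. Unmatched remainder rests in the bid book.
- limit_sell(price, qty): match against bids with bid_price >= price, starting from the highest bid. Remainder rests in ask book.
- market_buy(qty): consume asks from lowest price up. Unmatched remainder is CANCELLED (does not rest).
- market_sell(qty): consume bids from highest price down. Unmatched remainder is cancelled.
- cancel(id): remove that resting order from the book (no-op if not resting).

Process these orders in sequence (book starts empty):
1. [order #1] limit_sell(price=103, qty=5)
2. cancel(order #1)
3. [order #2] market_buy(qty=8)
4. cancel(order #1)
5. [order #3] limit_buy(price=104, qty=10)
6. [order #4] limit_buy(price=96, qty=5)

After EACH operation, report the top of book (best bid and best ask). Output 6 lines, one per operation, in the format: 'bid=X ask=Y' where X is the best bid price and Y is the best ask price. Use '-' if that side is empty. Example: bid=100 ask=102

After op 1 [order #1] limit_sell(price=103, qty=5): fills=none; bids=[-] asks=[#1:5@103]
After op 2 cancel(order #1): fills=none; bids=[-] asks=[-]
After op 3 [order #2] market_buy(qty=8): fills=none; bids=[-] asks=[-]
After op 4 cancel(order #1): fills=none; bids=[-] asks=[-]
After op 5 [order #3] limit_buy(price=104, qty=10): fills=none; bids=[#3:10@104] asks=[-]
After op 6 [order #4] limit_buy(price=96, qty=5): fills=none; bids=[#3:10@104 #4:5@96] asks=[-]

Answer: bid=- ask=103
bid=- ask=-
bid=- ask=-
bid=- ask=-
bid=104 ask=-
bid=104 ask=-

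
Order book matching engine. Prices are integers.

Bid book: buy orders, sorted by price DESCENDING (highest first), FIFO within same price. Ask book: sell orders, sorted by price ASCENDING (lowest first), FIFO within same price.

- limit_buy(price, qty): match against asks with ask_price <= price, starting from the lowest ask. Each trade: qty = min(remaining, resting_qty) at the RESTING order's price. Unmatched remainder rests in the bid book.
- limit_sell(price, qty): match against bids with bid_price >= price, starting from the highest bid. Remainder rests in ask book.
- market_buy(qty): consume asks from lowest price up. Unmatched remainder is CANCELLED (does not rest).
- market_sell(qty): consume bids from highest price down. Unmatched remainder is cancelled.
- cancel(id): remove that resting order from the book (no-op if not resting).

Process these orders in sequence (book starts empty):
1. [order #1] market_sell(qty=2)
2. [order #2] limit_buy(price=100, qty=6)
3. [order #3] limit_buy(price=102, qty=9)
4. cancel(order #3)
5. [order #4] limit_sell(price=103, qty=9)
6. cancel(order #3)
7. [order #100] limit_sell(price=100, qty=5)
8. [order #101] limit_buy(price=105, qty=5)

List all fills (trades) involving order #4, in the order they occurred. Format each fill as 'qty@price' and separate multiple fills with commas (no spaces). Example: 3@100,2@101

Answer: 5@103

Derivation:
After op 1 [order #1] market_sell(qty=2): fills=none; bids=[-] asks=[-]
After op 2 [order #2] limit_buy(price=100, qty=6): fills=none; bids=[#2:6@100] asks=[-]
After op 3 [order #3] limit_buy(price=102, qty=9): fills=none; bids=[#3:9@102 #2:6@100] asks=[-]
After op 4 cancel(order #3): fills=none; bids=[#2:6@100] asks=[-]
After op 5 [order #4] limit_sell(price=103, qty=9): fills=none; bids=[#2:6@100] asks=[#4:9@103]
After op 6 cancel(order #3): fills=none; bids=[#2:6@100] asks=[#4:9@103]
After op 7 [order #100] limit_sell(price=100, qty=5): fills=#2x#100:5@100; bids=[#2:1@100] asks=[#4:9@103]
After op 8 [order #101] limit_buy(price=105, qty=5): fills=#101x#4:5@103; bids=[#2:1@100] asks=[#4:4@103]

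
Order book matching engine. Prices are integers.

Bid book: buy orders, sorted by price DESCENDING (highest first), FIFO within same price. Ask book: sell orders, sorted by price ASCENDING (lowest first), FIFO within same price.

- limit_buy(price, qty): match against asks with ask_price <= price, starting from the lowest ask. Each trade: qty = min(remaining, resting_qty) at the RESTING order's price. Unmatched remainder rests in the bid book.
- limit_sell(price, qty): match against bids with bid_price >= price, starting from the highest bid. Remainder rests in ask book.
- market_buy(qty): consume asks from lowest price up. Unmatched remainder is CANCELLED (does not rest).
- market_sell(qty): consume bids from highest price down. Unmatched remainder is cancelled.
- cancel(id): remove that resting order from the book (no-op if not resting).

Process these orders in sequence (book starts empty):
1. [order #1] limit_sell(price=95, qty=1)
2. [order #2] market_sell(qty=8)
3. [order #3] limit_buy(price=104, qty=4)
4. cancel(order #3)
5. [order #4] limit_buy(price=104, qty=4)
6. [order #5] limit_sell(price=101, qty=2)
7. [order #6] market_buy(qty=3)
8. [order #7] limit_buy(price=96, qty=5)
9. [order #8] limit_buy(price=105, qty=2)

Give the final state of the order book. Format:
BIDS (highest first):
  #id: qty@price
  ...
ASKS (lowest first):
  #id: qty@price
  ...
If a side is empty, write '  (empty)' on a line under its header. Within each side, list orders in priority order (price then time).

After op 1 [order #1] limit_sell(price=95, qty=1): fills=none; bids=[-] asks=[#1:1@95]
After op 2 [order #2] market_sell(qty=8): fills=none; bids=[-] asks=[#1:1@95]
After op 3 [order #3] limit_buy(price=104, qty=4): fills=#3x#1:1@95; bids=[#3:3@104] asks=[-]
After op 4 cancel(order #3): fills=none; bids=[-] asks=[-]
After op 5 [order #4] limit_buy(price=104, qty=4): fills=none; bids=[#4:4@104] asks=[-]
After op 6 [order #5] limit_sell(price=101, qty=2): fills=#4x#5:2@104; bids=[#4:2@104] asks=[-]
After op 7 [order #6] market_buy(qty=3): fills=none; bids=[#4:2@104] asks=[-]
After op 8 [order #7] limit_buy(price=96, qty=5): fills=none; bids=[#4:2@104 #7:5@96] asks=[-]
After op 9 [order #8] limit_buy(price=105, qty=2): fills=none; bids=[#8:2@105 #4:2@104 #7:5@96] asks=[-]

Answer: BIDS (highest first):
  #8: 2@105
  #4: 2@104
  #7: 5@96
ASKS (lowest first):
  (empty)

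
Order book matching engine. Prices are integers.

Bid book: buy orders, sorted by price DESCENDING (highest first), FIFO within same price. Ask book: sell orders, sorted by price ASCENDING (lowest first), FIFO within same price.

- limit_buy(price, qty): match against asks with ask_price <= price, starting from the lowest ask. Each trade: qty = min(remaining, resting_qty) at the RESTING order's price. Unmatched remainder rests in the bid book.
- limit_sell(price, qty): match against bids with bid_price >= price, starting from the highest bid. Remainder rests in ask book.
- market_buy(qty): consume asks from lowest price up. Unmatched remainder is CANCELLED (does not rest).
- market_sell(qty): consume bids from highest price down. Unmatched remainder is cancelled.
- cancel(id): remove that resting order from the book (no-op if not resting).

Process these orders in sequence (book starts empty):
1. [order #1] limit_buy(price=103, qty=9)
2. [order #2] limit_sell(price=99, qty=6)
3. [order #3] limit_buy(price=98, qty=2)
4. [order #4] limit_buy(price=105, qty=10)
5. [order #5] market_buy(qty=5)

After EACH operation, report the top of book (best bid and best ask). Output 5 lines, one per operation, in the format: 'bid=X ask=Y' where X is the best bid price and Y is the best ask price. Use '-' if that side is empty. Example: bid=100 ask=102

After op 1 [order #1] limit_buy(price=103, qty=9): fills=none; bids=[#1:9@103] asks=[-]
After op 2 [order #2] limit_sell(price=99, qty=6): fills=#1x#2:6@103; bids=[#1:3@103] asks=[-]
After op 3 [order #3] limit_buy(price=98, qty=2): fills=none; bids=[#1:3@103 #3:2@98] asks=[-]
After op 4 [order #4] limit_buy(price=105, qty=10): fills=none; bids=[#4:10@105 #1:3@103 #3:2@98] asks=[-]
After op 5 [order #5] market_buy(qty=5): fills=none; bids=[#4:10@105 #1:3@103 #3:2@98] asks=[-]

Answer: bid=103 ask=-
bid=103 ask=-
bid=103 ask=-
bid=105 ask=-
bid=105 ask=-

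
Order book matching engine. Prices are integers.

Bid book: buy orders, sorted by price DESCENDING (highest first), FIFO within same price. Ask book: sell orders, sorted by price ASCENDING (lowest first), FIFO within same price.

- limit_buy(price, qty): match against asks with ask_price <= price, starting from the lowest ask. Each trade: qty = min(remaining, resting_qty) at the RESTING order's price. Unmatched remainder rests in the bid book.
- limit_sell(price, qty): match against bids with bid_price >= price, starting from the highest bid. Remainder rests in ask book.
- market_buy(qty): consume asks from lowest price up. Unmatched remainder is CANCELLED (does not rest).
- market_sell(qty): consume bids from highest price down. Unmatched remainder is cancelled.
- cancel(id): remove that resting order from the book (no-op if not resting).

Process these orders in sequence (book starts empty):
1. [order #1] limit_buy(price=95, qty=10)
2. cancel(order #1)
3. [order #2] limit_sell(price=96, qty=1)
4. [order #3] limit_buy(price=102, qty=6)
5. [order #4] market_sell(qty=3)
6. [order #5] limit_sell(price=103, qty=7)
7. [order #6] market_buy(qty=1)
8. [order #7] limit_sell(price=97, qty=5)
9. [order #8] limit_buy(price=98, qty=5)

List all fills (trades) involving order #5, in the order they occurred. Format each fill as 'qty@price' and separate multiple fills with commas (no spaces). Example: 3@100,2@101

After op 1 [order #1] limit_buy(price=95, qty=10): fills=none; bids=[#1:10@95] asks=[-]
After op 2 cancel(order #1): fills=none; bids=[-] asks=[-]
After op 3 [order #2] limit_sell(price=96, qty=1): fills=none; bids=[-] asks=[#2:1@96]
After op 4 [order #3] limit_buy(price=102, qty=6): fills=#3x#2:1@96; bids=[#3:5@102] asks=[-]
After op 5 [order #4] market_sell(qty=3): fills=#3x#4:3@102; bids=[#3:2@102] asks=[-]
After op 6 [order #5] limit_sell(price=103, qty=7): fills=none; bids=[#3:2@102] asks=[#5:7@103]
After op 7 [order #6] market_buy(qty=1): fills=#6x#5:1@103; bids=[#3:2@102] asks=[#5:6@103]
After op 8 [order #7] limit_sell(price=97, qty=5): fills=#3x#7:2@102; bids=[-] asks=[#7:3@97 #5:6@103]
After op 9 [order #8] limit_buy(price=98, qty=5): fills=#8x#7:3@97; bids=[#8:2@98] asks=[#5:6@103]

Answer: 1@103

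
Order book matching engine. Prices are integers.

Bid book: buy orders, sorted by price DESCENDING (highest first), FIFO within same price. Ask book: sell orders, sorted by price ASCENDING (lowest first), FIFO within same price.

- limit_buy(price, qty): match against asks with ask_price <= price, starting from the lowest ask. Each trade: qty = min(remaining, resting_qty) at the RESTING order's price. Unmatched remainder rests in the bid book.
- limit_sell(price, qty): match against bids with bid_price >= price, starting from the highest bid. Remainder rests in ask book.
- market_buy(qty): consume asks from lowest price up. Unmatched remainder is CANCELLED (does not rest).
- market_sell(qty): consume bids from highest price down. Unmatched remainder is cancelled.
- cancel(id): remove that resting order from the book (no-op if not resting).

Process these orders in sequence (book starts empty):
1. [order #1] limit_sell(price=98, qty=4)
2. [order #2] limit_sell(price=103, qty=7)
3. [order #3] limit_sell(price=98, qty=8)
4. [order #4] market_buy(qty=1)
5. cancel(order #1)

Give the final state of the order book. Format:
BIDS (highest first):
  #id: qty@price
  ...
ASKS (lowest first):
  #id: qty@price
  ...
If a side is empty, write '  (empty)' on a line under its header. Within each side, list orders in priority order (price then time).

After op 1 [order #1] limit_sell(price=98, qty=4): fills=none; bids=[-] asks=[#1:4@98]
After op 2 [order #2] limit_sell(price=103, qty=7): fills=none; bids=[-] asks=[#1:4@98 #2:7@103]
After op 3 [order #3] limit_sell(price=98, qty=8): fills=none; bids=[-] asks=[#1:4@98 #3:8@98 #2:7@103]
After op 4 [order #4] market_buy(qty=1): fills=#4x#1:1@98; bids=[-] asks=[#1:3@98 #3:8@98 #2:7@103]
After op 5 cancel(order #1): fills=none; bids=[-] asks=[#3:8@98 #2:7@103]

Answer: BIDS (highest first):
  (empty)
ASKS (lowest first):
  #3: 8@98
  #2: 7@103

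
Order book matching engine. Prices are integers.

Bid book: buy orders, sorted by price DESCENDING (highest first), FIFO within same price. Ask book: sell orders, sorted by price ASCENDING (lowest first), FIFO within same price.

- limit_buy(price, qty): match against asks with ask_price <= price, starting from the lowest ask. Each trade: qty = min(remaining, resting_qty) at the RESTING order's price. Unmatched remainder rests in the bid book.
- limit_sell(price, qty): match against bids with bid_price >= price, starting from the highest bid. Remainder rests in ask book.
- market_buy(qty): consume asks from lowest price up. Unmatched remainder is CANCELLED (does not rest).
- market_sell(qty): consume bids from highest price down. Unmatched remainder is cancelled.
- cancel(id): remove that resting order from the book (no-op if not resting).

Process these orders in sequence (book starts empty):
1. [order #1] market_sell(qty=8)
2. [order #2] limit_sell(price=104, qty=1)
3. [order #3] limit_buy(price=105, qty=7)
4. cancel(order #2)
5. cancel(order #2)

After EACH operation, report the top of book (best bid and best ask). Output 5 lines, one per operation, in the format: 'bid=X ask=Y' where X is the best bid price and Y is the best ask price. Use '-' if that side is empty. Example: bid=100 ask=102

After op 1 [order #1] market_sell(qty=8): fills=none; bids=[-] asks=[-]
After op 2 [order #2] limit_sell(price=104, qty=1): fills=none; bids=[-] asks=[#2:1@104]
After op 3 [order #3] limit_buy(price=105, qty=7): fills=#3x#2:1@104; bids=[#3:6@105] asks=[-]
After op 4 cancel(order #2): fills=none; bids=[#3:6@105] asks=[-]
After op 5 cancel(order #2): fills=none; bids=[#3:6@105] asks=[-]

Answer: bid=- ask=-
bid=- ask=104
bid=105 ask=-
bid=105 ask=-
bid=105 ask=-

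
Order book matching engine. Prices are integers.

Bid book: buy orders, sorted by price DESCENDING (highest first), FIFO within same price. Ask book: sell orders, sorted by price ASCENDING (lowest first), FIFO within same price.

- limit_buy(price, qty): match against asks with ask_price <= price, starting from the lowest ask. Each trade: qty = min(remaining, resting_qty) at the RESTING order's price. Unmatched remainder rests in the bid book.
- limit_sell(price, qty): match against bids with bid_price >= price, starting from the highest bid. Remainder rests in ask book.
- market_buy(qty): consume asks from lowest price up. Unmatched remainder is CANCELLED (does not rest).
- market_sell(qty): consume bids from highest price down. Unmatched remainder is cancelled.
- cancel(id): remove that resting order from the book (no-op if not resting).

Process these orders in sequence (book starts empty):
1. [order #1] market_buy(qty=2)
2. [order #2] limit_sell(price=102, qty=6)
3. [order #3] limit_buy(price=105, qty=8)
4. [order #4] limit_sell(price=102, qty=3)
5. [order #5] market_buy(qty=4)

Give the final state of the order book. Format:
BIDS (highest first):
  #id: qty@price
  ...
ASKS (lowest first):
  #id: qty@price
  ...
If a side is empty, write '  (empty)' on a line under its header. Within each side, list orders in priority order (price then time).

After op 1 [order #1] market_buy(qty=2): fills=none; bids=[-] asks=[-]
After op 2 [order #2] limit_sell(price=102, qty=6): fills=none; bids=[-] asks=[#2:6@102]
After op 3 [order #3] limit_buy(price=105, qty=8): fills=#3x#2:6@102; bids=[#3:2@105] asks=[-]
After op 4 [order #4] limit_sell(price=102, qty=3): fills=#3x#4:2@105; bids=[-] asks=[#4:1@102]
After op 5 [order #5] market_buy(qty=4): fills=#5x#4:1@102; bids=[-] asks=[-]

Answer: BIDS (highest first):
  (empty)
ASKS (lowest first):
  (empty)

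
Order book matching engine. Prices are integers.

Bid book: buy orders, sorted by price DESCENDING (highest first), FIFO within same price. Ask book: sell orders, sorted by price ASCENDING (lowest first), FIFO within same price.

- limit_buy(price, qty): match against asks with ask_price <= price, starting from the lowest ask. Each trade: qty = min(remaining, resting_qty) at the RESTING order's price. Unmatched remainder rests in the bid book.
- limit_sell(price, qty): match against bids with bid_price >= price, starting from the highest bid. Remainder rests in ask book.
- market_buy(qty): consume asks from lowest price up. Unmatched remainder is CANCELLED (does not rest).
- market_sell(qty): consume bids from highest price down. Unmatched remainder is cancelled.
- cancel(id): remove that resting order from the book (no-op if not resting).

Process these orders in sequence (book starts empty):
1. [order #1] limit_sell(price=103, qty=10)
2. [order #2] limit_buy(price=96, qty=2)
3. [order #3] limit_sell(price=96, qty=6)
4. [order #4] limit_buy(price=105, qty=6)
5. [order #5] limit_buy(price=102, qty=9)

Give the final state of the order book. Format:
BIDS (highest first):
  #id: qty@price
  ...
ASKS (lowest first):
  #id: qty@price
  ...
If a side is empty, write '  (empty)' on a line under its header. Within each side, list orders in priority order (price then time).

Answer: BIDS (highest first):
  #5: 9@102
ASKS (lowest first):
  #1: 8@103

Derivation:
After op 1 [order #1] limit_sell(price=103, qty=10): fills=none; bids=[-] asks=[#1:10@103]
After op 2 [order #2] limit_buy(price=96, qty=2): fills=none; bids=[#2:2@96] asks=[#1:10@103]
After op 3 [order #3] limit_sell(price=96, qty=6): fills=#2x#3:2@96; bids=[-] asks=[#3:4@96 #1:10@103]
After op 4 [order #4] limit_buy(price=105, qty=6): fills=#4x#3:4@96 #4x#1:2@103; bids=[-] asks=[#1:8@103]
After op 5 [order #5] limit_buy(price=102, qty=9): fills=none; bids=[#5:9@102] asks=[#1:8@103]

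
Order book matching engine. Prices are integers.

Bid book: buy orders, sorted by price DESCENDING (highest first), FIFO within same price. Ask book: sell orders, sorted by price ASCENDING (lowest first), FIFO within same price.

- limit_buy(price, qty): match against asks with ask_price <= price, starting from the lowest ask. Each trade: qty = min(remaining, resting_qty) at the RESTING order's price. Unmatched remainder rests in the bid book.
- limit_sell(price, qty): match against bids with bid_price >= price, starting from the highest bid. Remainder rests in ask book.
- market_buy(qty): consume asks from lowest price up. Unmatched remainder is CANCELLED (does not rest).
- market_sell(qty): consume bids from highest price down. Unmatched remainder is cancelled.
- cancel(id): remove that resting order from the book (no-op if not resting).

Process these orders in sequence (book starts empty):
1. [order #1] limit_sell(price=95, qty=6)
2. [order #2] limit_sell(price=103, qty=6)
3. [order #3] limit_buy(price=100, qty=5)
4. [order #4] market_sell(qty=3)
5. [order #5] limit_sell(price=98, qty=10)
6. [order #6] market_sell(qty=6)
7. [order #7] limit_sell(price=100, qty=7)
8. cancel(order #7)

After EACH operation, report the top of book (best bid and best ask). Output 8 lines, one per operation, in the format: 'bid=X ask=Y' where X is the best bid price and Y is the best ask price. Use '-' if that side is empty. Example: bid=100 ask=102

Answer: bid=- ask=95
bid=- ask=95
bid=- ask=95
bid=- ask=95
bid=- ask=95
bid=- ask=95
bid=- ask=95
bid=- ask=95

Derivation:
After op 1 [order #1] limit_sell(price=95, qty=6): fills=none; bids=[-] asks=[#1:6@95]
After op 2 [order #2] limit_sell(price=103, qty=6): fills=none; bids=[-] asks=[#1:6@95 #2:6@103]
After op 3 [order #3] limit_buy(price=100, qty=5): fills=#3x#1:5@95; bids=[-] asks=[#1:1@95 #2:6@103]
After op 4 [order #4] market_sell(qty=3): fills=none; bids=[-] asks=[#1:1@95 #2:6@103]
After op 5 [order #5] limit_sell(price=98, qty=10): fills=none; bids=[-] asks=[#1:1@95 #5:10@98 #2:6@103]
After op 6 [order #6] market_sell(qty=6): fills=none; bids=[-] asks=[#1:1@95 #5:10@98 #2:6@103]
After op 7 [order #7] limit_sell(price=100, qty=7): fills=none; bids=[-] asks=[#1:1@95 #5:10@98 #7:7@100 #2:6@103]
After op 8 cancel(order #7): fills=none; bids=[-] asks=[#1:1@95 #5:10@98 #2:6@103]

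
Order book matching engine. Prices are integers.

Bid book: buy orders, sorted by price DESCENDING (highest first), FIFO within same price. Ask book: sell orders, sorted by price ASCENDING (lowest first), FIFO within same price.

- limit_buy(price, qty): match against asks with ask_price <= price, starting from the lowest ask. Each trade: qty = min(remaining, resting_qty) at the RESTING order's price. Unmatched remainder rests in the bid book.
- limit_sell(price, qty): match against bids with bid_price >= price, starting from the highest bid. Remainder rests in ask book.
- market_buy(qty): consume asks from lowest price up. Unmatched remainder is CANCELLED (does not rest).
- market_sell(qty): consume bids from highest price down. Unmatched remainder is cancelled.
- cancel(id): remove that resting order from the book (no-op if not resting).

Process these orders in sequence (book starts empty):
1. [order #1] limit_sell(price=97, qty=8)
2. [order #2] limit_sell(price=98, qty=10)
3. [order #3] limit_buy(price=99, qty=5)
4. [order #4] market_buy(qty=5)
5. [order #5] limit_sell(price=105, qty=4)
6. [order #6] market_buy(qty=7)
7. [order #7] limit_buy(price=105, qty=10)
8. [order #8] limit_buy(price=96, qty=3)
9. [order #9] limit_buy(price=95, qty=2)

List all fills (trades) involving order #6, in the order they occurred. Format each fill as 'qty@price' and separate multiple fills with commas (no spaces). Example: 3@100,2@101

After op 1 [order #1] limit_sell(price=97, qty=8): fills=none; bids=[-] asks=[#1:8@97]
After op 2 [order #2] limit_sell(price=98, qty=10): fills=none; bids=[-] asks=[#1:8@97 #2:10@98]
After op 3 [order #3] limit_buy(price=99, qty=5): fills=#3x#1:5@97; bids=[-] asks=[#1:3@97 #2:10@98]
After op 4 [order #4] market_buy(qty=5): fills=#4x#1:3@97 #4x#2:2@98; bids=[-] asks=[#2:8@98]
After op 5 [order #5] limit_sell(price=105, qty=4): fills=none; bids=[-] asks=[#2:8@98 #5:4@105]
After op 6 [order #6] market_buy(qty=7): fills=#6x#2:7@98; bids=[-] asks=[#2:1@98 #5:4@105]
After op 7 [order #7] limit_buy(price=105, qty=10): fills=#7x#2:1@98 #7x#5:4@105; bids=[#7:5@105] asks=[-]
After op 8 [order #8] limit_buy(price=96, qty=3): fills=none; bids=[#7:5@105 #8:3@96] asks=[-]
After op 9 [order #9] limit_buy(price=95, qty=2): fills=none; bids=[#7:5@105 #8:3@96 #9:2@95] asks=[-]

Answer: 7@98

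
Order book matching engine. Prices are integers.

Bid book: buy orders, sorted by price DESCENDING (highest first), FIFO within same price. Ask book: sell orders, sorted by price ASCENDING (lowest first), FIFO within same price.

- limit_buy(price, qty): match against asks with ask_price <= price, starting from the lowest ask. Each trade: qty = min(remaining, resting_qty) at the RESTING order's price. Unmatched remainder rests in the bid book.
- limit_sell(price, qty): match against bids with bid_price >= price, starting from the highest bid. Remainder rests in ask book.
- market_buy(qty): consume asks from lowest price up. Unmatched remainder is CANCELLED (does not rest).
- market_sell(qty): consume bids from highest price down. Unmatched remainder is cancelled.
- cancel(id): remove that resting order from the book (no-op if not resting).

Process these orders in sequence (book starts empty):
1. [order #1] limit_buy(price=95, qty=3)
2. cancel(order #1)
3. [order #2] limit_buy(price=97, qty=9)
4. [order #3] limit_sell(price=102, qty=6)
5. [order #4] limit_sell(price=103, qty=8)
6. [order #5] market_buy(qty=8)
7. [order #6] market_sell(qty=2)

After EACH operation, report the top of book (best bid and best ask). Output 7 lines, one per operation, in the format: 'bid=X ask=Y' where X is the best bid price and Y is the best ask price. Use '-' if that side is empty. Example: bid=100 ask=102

Answer: bid=95 ask=-
bid=- ask=-
bid=97 ask=-
bid=97 ask=102
bid=97 ask=102
bid=97 ask=103
bid=97 ask=103

Derivation:
After op 1 [order #1] limit_buy(price=95, qty=3): fills=none; bids=[#1:3@95] asks=[-]
After op 2 cancel(order #1): fills=none; bids=[-] asks=[-]
After op 3 [order #2] limit_buy(price=97, qty=9): fills=none; bids=[#2:9@97] asks=[-]
After op 4 [order #3] limit_sell(price=102, qty=6): fills=none; bids=[#2:9@97] asks=[#3:6@102]
After op 5 [order #4] limit_sell(price=103, qty=8): fills=none; bids=[#2:9@97] asks=[#3:6@102 #4:8@103]
After op 6 [order #5] market_buy(qty=8): fills=#5x#3:6@102 #5x#4:2@103; bids=[#2:9@97] asks=[#4:6@103]
After op 7 [order #6] market_sell(qty=2): fills=#2x#6:2@97; bids=[#2:7@97] asks=[#4:6@103]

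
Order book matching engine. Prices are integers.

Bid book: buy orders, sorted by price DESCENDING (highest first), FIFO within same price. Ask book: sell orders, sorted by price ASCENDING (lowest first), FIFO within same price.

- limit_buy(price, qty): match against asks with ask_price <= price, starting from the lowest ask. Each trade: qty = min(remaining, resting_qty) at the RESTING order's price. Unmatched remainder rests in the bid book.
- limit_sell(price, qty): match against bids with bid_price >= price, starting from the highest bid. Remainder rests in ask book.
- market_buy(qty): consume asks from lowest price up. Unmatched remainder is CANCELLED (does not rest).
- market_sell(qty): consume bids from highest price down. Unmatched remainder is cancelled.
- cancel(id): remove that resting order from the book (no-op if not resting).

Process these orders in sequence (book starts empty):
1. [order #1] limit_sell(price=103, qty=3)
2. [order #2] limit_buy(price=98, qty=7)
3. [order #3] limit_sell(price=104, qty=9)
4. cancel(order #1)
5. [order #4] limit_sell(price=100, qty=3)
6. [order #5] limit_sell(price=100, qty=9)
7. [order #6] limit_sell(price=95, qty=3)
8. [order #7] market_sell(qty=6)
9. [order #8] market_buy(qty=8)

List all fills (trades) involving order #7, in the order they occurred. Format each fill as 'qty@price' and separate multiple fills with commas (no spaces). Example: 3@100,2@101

Answer: 4@98

Derivation:
After op 1 [order #1] limit_sell(price=103, qty=3): fills=none; bids=[-] asks=[#1:3@103]
After op 2 [order #2] limit_buy(price=98, qty=7): fills=none; bids=[#2:7@98] asks=[#1:3@103]
After op 3 [order #3] limit_sell(price=104, qty=9): fills=none; bids=[#2:7@98] asks=[#1:3@103 #3:9@104]
After op 4 cancel(order #1): fills=none; bids=[#2:7@98] asks=[#3:9@104]
After op 5 [order #4] limit_sell(price=100, qty=3): fills=none; bids=[#2:7@98] asks=[#4:3@100 #3:9@104]
After op 6 [order #5] limit_sell(price=100, qty=9): fills=none; bids=[#2:7@98] asks=[#4:3@100 #5:9@100 #3:9@104]
After op 7 [order #6] limit_sell(price=95, qty=3): fills=#2x#6:3@98; bids=[#2:4@98] asks=[#4:3@100 #5:9@100 #3:9@104]
After op 8 [order #7] market_sell(qty=6): fills=#2x#7:4@98; bids=[-] asks=[#4:3@100 #5:9@100 #3:9@104]
After op 9 [order #8] market_buy(qty=8): fills=#8x#4:3@100 #8x#5:5@100; bids=[-] asks=[#5:4@100 #3:9@104]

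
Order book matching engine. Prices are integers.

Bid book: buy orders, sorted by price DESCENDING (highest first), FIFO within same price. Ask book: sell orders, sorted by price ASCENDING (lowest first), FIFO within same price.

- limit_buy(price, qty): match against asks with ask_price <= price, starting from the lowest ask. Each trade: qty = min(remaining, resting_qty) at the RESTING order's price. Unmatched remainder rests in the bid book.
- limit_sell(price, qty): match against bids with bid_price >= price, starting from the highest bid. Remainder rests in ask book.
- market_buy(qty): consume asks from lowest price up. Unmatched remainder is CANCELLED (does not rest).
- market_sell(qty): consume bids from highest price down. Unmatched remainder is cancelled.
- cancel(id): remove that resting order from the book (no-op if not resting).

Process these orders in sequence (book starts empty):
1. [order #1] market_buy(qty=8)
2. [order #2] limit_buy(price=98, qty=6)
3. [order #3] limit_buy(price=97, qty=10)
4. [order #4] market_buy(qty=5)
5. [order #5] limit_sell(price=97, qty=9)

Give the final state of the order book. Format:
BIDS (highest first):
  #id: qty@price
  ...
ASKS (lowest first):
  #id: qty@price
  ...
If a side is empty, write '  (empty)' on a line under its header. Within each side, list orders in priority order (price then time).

Answer: BIDS (highest first):
  #3: 7@97
ASKS (lowest first):
  (empty)

Derivation:
After op 1 [order #1] market_buy(qty=8): fills=none; bids=[-] asks=[-]
After op 2 [order #2] limit_buy(price=98, qty=6): fills=none; bids=[#2:6@98] asks=[-]
After op 3 [order #3] limit_buy(price=97, qty=10): fills=none; bids=[#2:6@98 #3:10@97] asks=[-]
After op 4 [order #4] market_buy(qty=5): fills=none; bids=[#2:6@98 #3:10@97] asks=[-]
After op 5 [order #5] limit_sell(price=97, qty=9): fills=#2x#5:6@98 #3x#5:3@97; bids=[#3:7@97] asks=[-]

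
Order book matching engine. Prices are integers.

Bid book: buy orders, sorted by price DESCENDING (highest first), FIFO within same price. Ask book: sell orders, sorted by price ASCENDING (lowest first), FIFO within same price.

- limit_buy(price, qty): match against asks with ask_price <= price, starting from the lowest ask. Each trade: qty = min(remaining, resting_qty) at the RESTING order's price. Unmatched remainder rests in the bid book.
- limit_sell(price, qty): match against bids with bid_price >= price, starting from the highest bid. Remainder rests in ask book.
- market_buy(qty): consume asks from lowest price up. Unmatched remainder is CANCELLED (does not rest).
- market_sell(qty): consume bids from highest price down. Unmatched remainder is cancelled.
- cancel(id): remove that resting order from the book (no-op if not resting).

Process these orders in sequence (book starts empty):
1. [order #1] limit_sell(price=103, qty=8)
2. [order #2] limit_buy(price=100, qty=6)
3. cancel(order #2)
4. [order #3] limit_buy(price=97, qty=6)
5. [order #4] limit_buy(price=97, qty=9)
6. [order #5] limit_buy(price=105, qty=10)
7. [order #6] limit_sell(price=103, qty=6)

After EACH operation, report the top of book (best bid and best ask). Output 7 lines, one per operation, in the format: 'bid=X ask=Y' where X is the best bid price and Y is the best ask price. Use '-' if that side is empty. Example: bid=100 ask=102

Answer: bid=- ask=103
bid=100 ask=103
bid=- ask=103
bid=97 ask=103
bid=97 ask=103
bid=105 ask=-
bid=97 ask=103

Derivation:
After op 1 [order #1] limit_sell(price=103, qty=8): fills=none; bids=[-] asks=[#1:8@103]
After op 2 [order #2] limit_buy(price=100, qty=6): fills=none; bids=[#2:6@100] asks=[#1:8@103]
After op 3 cancel(order #2): fills=none; bids=[-] asks=[#1:8@103]
After op 4 [order #3] limit_buy(price=97, qty=6): fills=none; bids=[#3:6@97] asks=[#1:8@103]
After op 5 [order #4] limit_buy(price=97, qty=9): fills=none; bids=[#3:6@97 #4:9@97] asks=[#1:8@103]
After op 6 [order #5] limit_buy(price=105, qty=10): fills=#5x#1:8@103; bids=[#5:2@105 #3:6@97 #4:9@97] asks=[-]
After op 7 [order #6] limit_sell(price=103, qty=6): fills=#5x#6:2@105; bids=[#3:6@97 #4:9@97] asks=[#6:4@103]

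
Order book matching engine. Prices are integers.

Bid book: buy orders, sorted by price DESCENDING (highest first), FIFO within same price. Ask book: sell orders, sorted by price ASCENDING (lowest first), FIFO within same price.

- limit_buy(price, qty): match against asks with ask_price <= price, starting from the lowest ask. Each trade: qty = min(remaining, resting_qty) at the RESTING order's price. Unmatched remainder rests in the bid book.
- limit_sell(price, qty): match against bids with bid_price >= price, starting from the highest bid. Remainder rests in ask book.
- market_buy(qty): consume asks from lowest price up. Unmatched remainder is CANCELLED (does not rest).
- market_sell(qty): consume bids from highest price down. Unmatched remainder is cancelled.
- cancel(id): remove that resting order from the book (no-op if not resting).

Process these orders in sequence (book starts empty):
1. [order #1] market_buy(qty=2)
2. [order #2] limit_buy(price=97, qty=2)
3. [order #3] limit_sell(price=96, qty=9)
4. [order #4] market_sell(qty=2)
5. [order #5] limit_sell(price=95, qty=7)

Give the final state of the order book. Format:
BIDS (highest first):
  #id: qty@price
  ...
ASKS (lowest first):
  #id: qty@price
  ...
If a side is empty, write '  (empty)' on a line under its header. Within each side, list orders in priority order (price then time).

Answer: BIDS (highest first):
  (empty)
ASKS (lowest first):
  #5: 7@95
  #3: 7@96

Derivation:
After op 1 [order #1] market_buy(qty=2): fills=none; bids=[-] asks=[-]
After op 2 [order #2] limit_buy(price=97, qty=2): fills=none; bids=[#2:2@97] asks=[-]
After op 3 [order #3] limit_sell(price=96, qty=9): fills=#2x#3:2@97; bids=[-] asks=[#3:7@96]
After op 4 [order #4] market_sell(qty=2): fills=none; bids=[-] asks=[#3:7@96]
After op 5 [order #5] limit_sell(price=95, qty=7): fills=none; bids=[-] asks=[#5:7@95 #3:7@96]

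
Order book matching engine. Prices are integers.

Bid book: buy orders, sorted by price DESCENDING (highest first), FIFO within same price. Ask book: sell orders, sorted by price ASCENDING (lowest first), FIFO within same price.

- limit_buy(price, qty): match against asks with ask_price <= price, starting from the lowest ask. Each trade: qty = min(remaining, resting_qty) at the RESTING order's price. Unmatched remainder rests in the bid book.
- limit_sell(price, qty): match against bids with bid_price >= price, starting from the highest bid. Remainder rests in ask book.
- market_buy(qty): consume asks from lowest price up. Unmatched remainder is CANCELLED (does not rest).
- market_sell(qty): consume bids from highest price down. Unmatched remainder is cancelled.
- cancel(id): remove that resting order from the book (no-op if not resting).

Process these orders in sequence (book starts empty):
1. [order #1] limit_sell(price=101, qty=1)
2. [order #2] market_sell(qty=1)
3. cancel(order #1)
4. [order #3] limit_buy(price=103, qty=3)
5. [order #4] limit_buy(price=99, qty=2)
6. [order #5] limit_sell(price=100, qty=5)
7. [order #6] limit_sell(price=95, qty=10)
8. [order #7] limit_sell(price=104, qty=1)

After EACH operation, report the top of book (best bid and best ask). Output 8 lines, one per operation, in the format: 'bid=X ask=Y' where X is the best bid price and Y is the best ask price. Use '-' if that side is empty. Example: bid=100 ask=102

After op 1 [order #1] limit_sell(price=101, qty=1): fills=none; bids=[-] asks=[#1:1@101]
After op 2 [order #2] market_sell(qty=1): fills=none; bids=[-] asks=[#1:1@101]
After op 3 cancel(order #1): fills=none; bids=[-] asks=[-]
After op 4 [order #3] limit_buy(price=103, qty=3): fills=none; bids=[#3:3@103] asks=[-]
After op 5 [order #4] limit_buy(price=99, qty=2): fills=none; bids=[#3:3@103 #4:2@99] asks=[-]
After op 6 [order #5] limit_sell(price=100, qty=5): fills=#3x#5:3@103; bids=[#4:2@99] asks=[#5:2@100]
After op 7 [order #6] limit_sell(price=95, qty=10): fills=#4x#6:2@99; bids=[-] asks=[#6:8@95 #5:2@100]
After op 8 [order #7] limit_sell(price=104, qty=1): fills=none; bids=[-] asks=[#6:8@95 #5:2@100 #7:1@104]

Answer: bid=- ask=101
bid=- ask=101
bid=- ask=-
bid=103 ask=-
bid=103 ask=-
bid=99 ask=100
bid=- ask=95
bid=- ask=95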